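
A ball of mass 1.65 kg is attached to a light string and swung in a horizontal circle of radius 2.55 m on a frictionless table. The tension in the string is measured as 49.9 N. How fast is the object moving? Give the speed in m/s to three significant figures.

8.78 m/s

T = m v²/r ⇒ v = √(T r / m) = √(49.9 × 2.55 / 1.65) = √77.12 = 8.782 m/s.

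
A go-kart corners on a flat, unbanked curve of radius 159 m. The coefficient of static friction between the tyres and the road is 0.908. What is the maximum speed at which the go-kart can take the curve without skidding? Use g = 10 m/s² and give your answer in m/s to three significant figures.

The only inward force on a level bend is static friction, so at the limit f_s = μ_s N = μ_s m g = m v²/r.
Mass cancels: v_max = √(μ_s g r) = √(0.908 × 10.0 × 159) = √1444 = 38.00 m/s.

38.0 m/s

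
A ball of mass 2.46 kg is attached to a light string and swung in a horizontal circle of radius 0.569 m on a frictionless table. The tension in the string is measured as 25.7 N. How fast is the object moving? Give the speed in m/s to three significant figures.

2.44 m/s

T = m v²/r ⇒ v = √(T r / m) = √(25.7 × 0.569 / 2.46) = √5.944 = 2.438 m/s.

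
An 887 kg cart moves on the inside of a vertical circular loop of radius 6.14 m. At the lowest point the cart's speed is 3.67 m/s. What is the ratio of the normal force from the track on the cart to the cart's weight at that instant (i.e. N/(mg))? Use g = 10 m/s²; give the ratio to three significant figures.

At the bottom, N − mg = mv²/r, so N = m(v²/r + g) and N/(mg) = v²/(rg) + 1 = (3.67)²/(6.14 × 10.0) + 1 = 0.2194 + 1 = 1.219.

1.22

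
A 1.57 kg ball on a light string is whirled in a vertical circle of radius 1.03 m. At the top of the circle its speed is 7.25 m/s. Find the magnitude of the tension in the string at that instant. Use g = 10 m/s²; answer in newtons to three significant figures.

At the top, both T and the weight mg point inward (toward the centre), so T + mg = mv²/r.
T = m(v²/r − g) = 1.57 × ((7.25)²/1.03 − 10.0) = 1.57 × (51.03 − 10.0) = 1.57 × 41.03 = 64.42 N.

64.4 N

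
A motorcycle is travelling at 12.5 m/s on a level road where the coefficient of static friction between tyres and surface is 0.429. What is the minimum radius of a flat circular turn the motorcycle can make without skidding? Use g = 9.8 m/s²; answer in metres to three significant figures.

37.2 m

At the limit, μ_s m g = m v²/r, so r_min = v²/(μ_s g) = (12.5)²/(0.429 × 9.8) = 156.2/4.204 = 37.17 m.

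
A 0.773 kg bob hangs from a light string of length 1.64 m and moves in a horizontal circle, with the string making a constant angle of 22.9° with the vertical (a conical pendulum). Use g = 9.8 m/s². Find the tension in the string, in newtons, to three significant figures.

Vertically the bob has no acceleration, so T cosθ = mg.
T = mg/cosθ = 0.773 × 9.8 / cos 22.9° = 7.575/0.9212 = 8.224 N.

8.22 N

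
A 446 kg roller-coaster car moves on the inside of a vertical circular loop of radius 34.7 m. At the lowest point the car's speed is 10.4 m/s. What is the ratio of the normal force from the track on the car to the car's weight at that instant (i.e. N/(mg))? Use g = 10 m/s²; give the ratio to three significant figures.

At the bottom, N − mg = mv²/r, so N = m(v²/r + g) and N/(mg) = v²/(rg) + 1 = (10.4)²/(34.7 × 10.0) + 1 = 0.3117 + 1 = 1.312.

1.31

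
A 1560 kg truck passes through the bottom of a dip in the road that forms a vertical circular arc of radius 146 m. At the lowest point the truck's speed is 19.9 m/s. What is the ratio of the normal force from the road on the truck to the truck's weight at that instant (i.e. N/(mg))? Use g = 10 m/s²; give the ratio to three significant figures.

At the bottom, N − mg = mv²/r, so N = m(v²/r + g) and N/(mg) = v²/(rg) + 1 = (19.9)²/(146 × 10.0) + 1 = 0.2712 + 1 = 1.271.

1.27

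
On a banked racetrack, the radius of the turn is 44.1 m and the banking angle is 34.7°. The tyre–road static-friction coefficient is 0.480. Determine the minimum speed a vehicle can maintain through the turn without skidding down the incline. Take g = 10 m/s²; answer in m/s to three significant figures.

At the minimum speed, friction acts up the slope at its limiting value f = μN. Radially (horizontal, toward centre): N sinθ − μN cosθ = mv²/r. Vertically: N cosθ + μN sinθ = mg.
Dividing: v² = r g (sinθ − μcosθ)/(cosθ + μsinθ).
sinθ − μcosθ = 0.5693 − 0.480×0.8221 = 0.1747; cosθ + μsinθ = 0.8221 + 0.480×0.5693 = 1.095.
v² = 44.1 × 10.0 × 0.1747/1.095 = 70.31 m²/s², so v = 8.385 m/s.

8.39 m/s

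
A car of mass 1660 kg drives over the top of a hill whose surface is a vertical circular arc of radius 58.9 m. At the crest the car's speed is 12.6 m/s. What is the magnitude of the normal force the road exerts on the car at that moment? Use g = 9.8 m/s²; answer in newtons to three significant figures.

11800 N

At the crest the centripetal acceleration points downward (toward the centre of the arc), so mg − N = mv²/r.
N = m(g − v²/r) = 1660 × (9.8 − (12.6)²/58.9) = 1660 × (9.8 − 2.695) = 1660 × 7.105 = 11790 N.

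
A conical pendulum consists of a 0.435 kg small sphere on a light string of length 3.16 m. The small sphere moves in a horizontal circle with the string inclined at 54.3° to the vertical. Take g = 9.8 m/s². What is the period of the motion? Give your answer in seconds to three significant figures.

r = L sinθ = 2.566 m. From T sinθ = mω²r and T cosθ = mg: tanθ = ω²r/g, so ω² = g tanθ / r = g/(L cosθ).
ω = √(g/(L cosθ)) = √(9.8/(3.16 × 0.5835)) = √5.315 = 2.305 rad/s.
Period = 2π/ω = 2.725 s.

2.73 s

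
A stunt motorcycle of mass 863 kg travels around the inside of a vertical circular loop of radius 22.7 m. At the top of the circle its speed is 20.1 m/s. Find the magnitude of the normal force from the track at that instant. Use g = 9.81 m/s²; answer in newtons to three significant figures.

At the top, both N and the weight mg point inward (toward the centre), so N + mg = mv²/r.
N = m(v²/r − g) = 863 × ((20.1)²/22.7 − 9.81) = 863 × (17.80 − 9.81) = 863 × 7.988 = 6893 N.

6890 N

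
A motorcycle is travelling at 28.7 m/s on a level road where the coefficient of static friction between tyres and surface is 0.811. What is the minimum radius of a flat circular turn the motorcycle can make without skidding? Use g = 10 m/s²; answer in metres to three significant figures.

102 m

At the limit, μ_s m g = m v²/r, so r_min = v²/(μ_s g) = (28.7)²/(0.811 × 10.0) = 823.7/8.110 = 101.6 m.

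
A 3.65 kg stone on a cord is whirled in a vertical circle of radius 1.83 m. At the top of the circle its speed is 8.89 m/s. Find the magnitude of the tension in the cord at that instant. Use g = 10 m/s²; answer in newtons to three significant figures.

121 N

At the top, both T and the weight mg point inward (toward the centre), so T + mg = mv²/r.
T = m(v²/r − g) = 3.65 × ((8.89)²/1.83 − 10.0) = 3.65 × (43.19 − 10.0) = 3.65 × 33.19 = 121.1 N.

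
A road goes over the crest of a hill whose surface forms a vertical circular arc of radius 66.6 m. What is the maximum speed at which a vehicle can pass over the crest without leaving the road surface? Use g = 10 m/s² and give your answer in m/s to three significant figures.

At the crest the centre of the circle is below the vehicle, so the net downward (centripetal) force is mg − N = mv²/r.
The vehicle leaves the road when N → 0, giving v_max = √(g r) = √(10.0 × 66.6) = 25.81 m/s.

25.8 m/s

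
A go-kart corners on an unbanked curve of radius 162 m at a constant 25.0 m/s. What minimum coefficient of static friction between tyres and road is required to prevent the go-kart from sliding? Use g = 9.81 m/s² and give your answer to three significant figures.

Friction provides the centripetal force: μ_s m g = m v²/r, so μ_s = v²/(g r) = (25.00)²/(9.81 × 162) = 625.0/1589 = 0.3933.

0.393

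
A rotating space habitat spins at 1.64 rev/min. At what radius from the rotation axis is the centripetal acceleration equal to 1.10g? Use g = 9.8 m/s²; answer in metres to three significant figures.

ω = 1.64 rev/min × 2π/60 = 0.1717 rad/s.
a_c = ω²r = 1.10g ⇒ r = 1.10 × 9.8 / (0.1717)² = 10.78/0.02949 = 365.5 m.

365 m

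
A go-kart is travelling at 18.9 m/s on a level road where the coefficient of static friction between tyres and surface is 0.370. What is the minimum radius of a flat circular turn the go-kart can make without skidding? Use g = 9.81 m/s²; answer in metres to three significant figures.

98.4 m

At the limit, μ_s m g = m v²/r, so r_min = v²/(μ_s g) = (18.9)²/(0.370 × 9.81) = 357.2/3.630 = 98.41 m.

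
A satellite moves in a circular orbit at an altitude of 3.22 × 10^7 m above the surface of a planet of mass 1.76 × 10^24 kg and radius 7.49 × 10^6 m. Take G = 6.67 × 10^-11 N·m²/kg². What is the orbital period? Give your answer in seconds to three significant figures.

145000 s

r = R + h = 7.49 × 10^6 + 3.22 × 10^7 = 3.969 × 10^7 m. Gravity provides the centripetal force: G M m / r² = m v² / r ⇒ v = √(GM/r) = 1720 m/s.
T = 2πr/v = 2π × 3.969 × 10^7 / 1720 = 145000 s.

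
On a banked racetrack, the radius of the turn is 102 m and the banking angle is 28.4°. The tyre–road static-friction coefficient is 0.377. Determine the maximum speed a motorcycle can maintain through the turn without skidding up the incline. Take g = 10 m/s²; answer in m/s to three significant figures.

At the maximum speed, friction acts down the slope at its limiting value f = μN. Radially (horizontal, toward centre): N sinθ + μN cosθ = mv²/r. Vertically: N cosθ − μN sinθ = mg.
Dividing: v² = r g (sinθ + μcosθ)/(cosθ − μsinθ).
sinθ + μcosθ = 0.4756 + 0.377×0.8796 = 0.8073; cosθ − μsinθ = 0.8796 − 0.377×0.4756 = 0.7003.
v² = 102 × 10.0 × 0.8073/0.7003 = 1176 m²/s², so v = 34.29 m/s.

34.3 m/s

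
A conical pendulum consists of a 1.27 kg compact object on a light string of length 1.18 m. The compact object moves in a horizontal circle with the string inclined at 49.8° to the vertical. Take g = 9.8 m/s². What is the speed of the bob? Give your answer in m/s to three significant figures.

The radius of the circle is r = L sinθ = 1.18 × sin 49.8° = 0.9013 m.
Horizontally T sinθ = mv²/r and vertically T cosθ = mg, so tanθ = v²/(rg).
v = √(r g tanθ) = √(0.9013 × 9.8 × 1.183) = √10.45 = 3.233 m/s.

3.23 m/s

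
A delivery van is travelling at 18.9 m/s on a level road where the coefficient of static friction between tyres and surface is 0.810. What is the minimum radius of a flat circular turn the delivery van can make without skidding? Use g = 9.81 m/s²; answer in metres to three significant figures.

45.0 m

At the limit, μ_s m g = m v²/r, so r_min = v²/(μ_s g) = (18.9)²/(0.810 × 9.81) = 357.2/7.946 = 44.95 m.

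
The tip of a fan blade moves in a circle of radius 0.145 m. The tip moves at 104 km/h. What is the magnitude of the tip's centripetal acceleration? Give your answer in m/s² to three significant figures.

5760 m/s²

v = 104 km/h = 104/3.6 = 28.89 m/s.
a_c = v²/r = (28.89)²/0.145 = 834.6/0.145 = 5756 m/s².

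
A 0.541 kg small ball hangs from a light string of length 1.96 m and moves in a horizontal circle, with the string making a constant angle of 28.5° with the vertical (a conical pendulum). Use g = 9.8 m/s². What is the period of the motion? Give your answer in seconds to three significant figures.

r = L sinθ = 0.9352 m. From T sinθ = mω²r and T cosθ = mg: tanθ = ω²r/g, so ω² = g tanθ / r = g/(L cosθ).
ω = √(g/(L cosθ)) = √(9.8/(1.96 × 0.8788)) = √5.689 = 2.385 rad/s.
Period = 2π/ω = 2.634 s.

2.63 s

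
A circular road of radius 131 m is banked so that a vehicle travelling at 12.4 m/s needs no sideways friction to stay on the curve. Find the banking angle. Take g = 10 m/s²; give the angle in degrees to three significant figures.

For a frictionless banked turn: horizontally N sinθ = mv²/r and vertically N cosθ = mg.
Dividing: tanθ = v²/(r g) = (12.4)²/(131 × 10.0) = 153.8/1310 = 0.1174.
θ = arctan(0.1174) = 6.694°.

6.69°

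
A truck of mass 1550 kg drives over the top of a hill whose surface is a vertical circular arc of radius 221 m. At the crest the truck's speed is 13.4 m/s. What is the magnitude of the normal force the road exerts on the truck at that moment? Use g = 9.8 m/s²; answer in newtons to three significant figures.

13900 N

At the crest the centripetal acceleration points downward (toward the centre of the arc), so mg − N = mv²/r.
N = m(g − v²/r) = 1550 × (9.8 − (13.4)²/221) = 1550 × (9.8 − 0.8125) = 1550 × 8.988 = 13930 N.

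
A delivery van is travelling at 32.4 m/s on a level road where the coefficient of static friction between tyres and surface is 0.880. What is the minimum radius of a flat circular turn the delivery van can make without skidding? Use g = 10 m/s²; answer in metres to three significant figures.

119 m

At the limit, μ_s m g = m v²/r, so r_min = v²/(μ_s g) = (32.4)²/(0.880 × 10.0) = 1050/8.800 = 119.3 m.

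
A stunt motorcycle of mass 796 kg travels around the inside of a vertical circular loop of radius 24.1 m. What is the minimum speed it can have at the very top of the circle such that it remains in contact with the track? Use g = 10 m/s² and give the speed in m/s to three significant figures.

15.5 m/s

At the highest point the centre is directly below, so both the weight and N act inward: N + mg = mv²/r.
At minimum speed N → 0, so mg = mv_min²/r ⇒ v_min = √(g r) = √(10.0 × 24.1) = 15.52 m/s.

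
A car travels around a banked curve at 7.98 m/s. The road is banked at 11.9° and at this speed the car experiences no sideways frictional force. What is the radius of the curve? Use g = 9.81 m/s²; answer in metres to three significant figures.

30.8 m

Frictionless banking: tanθ = v²/(rg), so r = v²/(g tanθ).
r = (7.98)²/(9.81 × tan 11.9°) = 63.68/(9.81 × 0.2107) = 63.68/2.067 = 30.80 m.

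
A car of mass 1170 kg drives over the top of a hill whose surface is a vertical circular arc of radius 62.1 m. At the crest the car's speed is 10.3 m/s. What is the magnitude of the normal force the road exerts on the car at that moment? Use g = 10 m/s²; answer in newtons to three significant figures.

9700 N

At the crest the centripetal acceleration points downward (toward the centre of the arc), so mg − N = mv²/r.
N = m(g − v²/r) = 1170 × (10.0 − (10.3)²/62.1) = 1170 × (10.0 − 1.708) = 1170 × 8.292 = 9701 N.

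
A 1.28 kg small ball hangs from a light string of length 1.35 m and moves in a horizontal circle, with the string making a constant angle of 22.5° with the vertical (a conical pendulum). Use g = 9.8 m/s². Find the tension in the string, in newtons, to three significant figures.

Vertically the bob has no acceleration, so T cosθ = mg.
T = mg/cosθ = 1.28 × 9.8 / cos 22.5° = 12.54/0.9239 = 13.58 N.

13.6 N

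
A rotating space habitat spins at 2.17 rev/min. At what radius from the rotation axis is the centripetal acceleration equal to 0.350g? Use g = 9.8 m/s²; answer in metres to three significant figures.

ω = 2.17 rev/min × 2π/60 = 0.2272 rad/s.
a_c = ω²r = 0.350g ⇒ r = 0.350 × 9.8 / (0.2272)² = 3.430/0.05164 = 66.42 m.

66.4 m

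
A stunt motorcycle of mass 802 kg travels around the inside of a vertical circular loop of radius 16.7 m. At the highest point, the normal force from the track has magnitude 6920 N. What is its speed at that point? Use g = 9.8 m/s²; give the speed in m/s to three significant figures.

17.5 m/s

At the top, N + mg = mv²/r, so v = √(r(N/m + g)) = √(16.7 × (6920/802 + 9.8)) = √(16.7 × 18.43) = √307.8 = 17.54 m/s.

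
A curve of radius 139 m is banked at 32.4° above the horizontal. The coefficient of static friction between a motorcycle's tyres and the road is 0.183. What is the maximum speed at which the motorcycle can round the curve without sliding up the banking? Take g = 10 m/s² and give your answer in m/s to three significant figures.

35.9 m/s

At the maximum speed, friction acts down the slope at its limiting value f = μN. Radially (horizontal, toward centre): N sinθ + μN cosθ = mv²/r. Vertically: N cosθ − μN sinθ = mg.
Dividing: v² = r g (sinθ + μcosθ)/(cosθ − μsinθ).
sinθ + μcosθ = 0.5358 + 0.183×0.8443 = 0.6903; cosθ − μsinθ = 0.8443 − 0.183×0.5358 = 0.7463.
v² = 139 × 10.0 × 0.6903/0.7463 = 1286 m²/s², so v = 35.86 m/s.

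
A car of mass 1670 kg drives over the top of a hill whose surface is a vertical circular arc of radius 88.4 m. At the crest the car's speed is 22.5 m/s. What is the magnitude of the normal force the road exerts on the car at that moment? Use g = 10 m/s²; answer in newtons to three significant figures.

At the crest the centripetal acceleration points downward (toward the centre of the arc), so mg − N = mv²/r.
N = m(g − v²/r) = 1670 × (10.0 − (22.5)²/88.4) = 1670 × (10.0 − 5.727) = 1670 × 4.273 = 7136 N.

7140 N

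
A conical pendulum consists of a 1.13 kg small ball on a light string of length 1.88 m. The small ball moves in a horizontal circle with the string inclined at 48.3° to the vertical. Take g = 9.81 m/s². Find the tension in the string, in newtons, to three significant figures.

16.7 N

Vertically the bob has no acceleration, so T cosθ = mg.
T = mg/cosθ = 1.13 × 9.81 / cos 48.3° = 11.09/0.6652 = 16.66 N.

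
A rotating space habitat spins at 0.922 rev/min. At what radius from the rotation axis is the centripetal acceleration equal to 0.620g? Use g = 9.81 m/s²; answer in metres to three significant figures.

ω = 0.922 rev/min × 2π/60 = 0.09655 rad/s.
a_c = ω²r = 0.620g ⇒ r = 0.620 × 9.81 / (0.09655)² = 6.082/0.009322 = 652.4 m.

652 m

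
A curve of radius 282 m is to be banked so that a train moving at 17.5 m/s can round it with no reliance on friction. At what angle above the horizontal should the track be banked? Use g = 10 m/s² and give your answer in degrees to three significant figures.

For a frictionless banked turn: horizontally N sinθ = mv²/r and vertically N cosθ = mg.
Dividing: tanθ = v²/(r g) = (17.5)²/(282 × 10.0) = 306.2/2820 = 0.1086.
θ = arctan(0.1086) = 6.198°.

6.20°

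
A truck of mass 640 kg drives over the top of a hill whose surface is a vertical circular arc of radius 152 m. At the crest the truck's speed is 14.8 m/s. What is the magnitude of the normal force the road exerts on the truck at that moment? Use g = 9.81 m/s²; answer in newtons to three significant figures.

At the crest the centripetal acceleration points downward (toward the centre of the arc), so mg − N = mv²/r.
N = m(g − v²/r) = 640 × (9.81 − (14.8)²/152) = 640 × (9.81 − 1.441) = 640 × 8.369 = 5356 N.

5360 N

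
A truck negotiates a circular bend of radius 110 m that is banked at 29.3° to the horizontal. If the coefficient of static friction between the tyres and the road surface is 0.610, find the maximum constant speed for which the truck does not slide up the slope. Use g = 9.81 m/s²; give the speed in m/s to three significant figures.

43.8 m/s

At the maximum speed, friction acts down the slope at its limiting value f = μN. Radially (horizontal, toward centre): N sinθ + μN cosθ = mv²/r. Vertically: N cosθ − μN sinθ = mg.
Dividing: v² = r g (sinθ + μcosθ)/(cosθ − μsinθ).
sinθ + μcosθ = 0.4894 + 0.610×0.8721 = 1.021; cosθ − μsinθ = 0.8721 − 0.610×0.4894 = 0.5735.
v² = 110 × 9.81 × 1.021/0.5735 = 1922 m²/s², so v = 43.84 m/s.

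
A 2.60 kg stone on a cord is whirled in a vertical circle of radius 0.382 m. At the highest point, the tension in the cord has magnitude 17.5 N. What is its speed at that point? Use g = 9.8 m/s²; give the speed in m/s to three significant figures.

At the top, T + mg = mv²/r, so v = √(r(T/m + g)) = √(0.382 × (17.5/2.60 + 9.8)) = √(0.382 × 16.53) = √6.315 = 2.513 m/s.

2.51 m/s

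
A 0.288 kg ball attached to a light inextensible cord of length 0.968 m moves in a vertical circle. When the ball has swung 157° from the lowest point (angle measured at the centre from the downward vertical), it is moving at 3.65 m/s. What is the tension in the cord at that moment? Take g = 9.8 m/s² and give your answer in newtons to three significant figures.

Take the radial direction toward the centre of the circle as positive. The component of the weight along the string toward the centre is −mg cos φ (φ measured from the bottom), so Newton's second law along the string gives T − mg cos φ = m v²/r.
cos 157° = -0.9205, so T = m(v²/r + g cos φ) = 0.288 × ((3.65)²/0.968 + 9.8 × -0.9205) = 0.288 × (13.76 + (-9.021)) = 0.288 × 4.742 = 1.366 N.

1.37 N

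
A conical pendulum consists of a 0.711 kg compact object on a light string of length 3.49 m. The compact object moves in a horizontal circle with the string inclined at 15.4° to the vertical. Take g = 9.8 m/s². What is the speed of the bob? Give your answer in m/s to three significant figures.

1.58 m/s

The radius of the circle is r = L sinθ = 3.49 × sin 15.4° = 0.9268 m.
Horizontally T sinθ = mv²/r and vertically T cosθ = mg, so tanθ = v²/(rg).
v = √(r g tanθ) = √(0.9268 × 9.8 × 0.2754) = √2.502 = 1.582 m/s.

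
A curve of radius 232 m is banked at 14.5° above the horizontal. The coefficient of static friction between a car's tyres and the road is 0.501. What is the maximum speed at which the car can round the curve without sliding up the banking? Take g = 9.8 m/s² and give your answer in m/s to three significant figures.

At the maximum speed, friction acts down the slope at its limiting value f = μN. Radially (horizontal, toward centre): N sinθ + μN cosθ = mv²/r. Vertically: N cosθ − μN sinθ = mg.
Dividing: v² = r g (sinθ + μcosθ)/(cosθ − μsinθ).
sinθ + μcosθ = 0.2504 + 0.501×0.9681 = 0.7354; cosθ − μsinθ = 0.9681 − 0.501×0.2504 = 0.8427.
v² = 232 × 9.8 × 0.7354/0.8427 = 1984 m²/s², so v = 44.54 m/s.

44.5 m/s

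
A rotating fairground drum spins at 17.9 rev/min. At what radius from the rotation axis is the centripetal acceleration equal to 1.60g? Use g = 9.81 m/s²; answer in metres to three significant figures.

4.47 m

ω = 17.9 rev/min × 2π/60 = 1.874 rad/s.
a_c = ω²r = 1.60g ⇒ r = 1.60 × 9.81 / (1.874)² = 15.70/3.514 = 4.467 m.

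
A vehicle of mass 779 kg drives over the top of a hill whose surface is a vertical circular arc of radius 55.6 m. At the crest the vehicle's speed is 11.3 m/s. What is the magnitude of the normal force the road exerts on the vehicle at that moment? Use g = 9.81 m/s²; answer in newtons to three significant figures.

5850 N

At the crest the centripetal acceleration points downward (toward the centre of the arc), so mg − N = mv²/r.
N = m(g − v²/r) = 779 × (9.81 − (11.3)²/55.6) = 779 × (9.81 − 2.297) = 779 × 7.513 = 5853 N.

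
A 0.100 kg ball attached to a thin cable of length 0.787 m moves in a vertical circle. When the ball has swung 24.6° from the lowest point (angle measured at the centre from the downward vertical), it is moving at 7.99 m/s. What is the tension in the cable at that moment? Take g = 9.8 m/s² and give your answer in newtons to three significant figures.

Take the radial direction toward the centre of the circle as positive. The component of the weight along the string toward the centre is −mg cos φ (φ measured from the bottom), so Newton's second law along the string gives T − mg cos φ = m v²/r.
cos 24.6° = 0.9092, so T = m(v²/r + g cos φ) = 0.100 × ((7.99)²/0.787 + 9.8 × 0.9092) = 0.100 × (81.12 + (8.911)) = 0.100 × 90.03 = 9.003 N.

9.00 N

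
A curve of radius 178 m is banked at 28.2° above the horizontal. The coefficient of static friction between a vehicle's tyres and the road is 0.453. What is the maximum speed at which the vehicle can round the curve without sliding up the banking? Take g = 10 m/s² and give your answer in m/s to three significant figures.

48.2 m/s

At the maximum speed, friction acts down the slope at its limiting value f = μN. Radially (horizontal, toward centre): N sinθ + μN cosθ = mv²/r. Vertically: N cosθ − μN sinθ = mg.
Dividing: v² = r g (sinθ + μcosθ)/(cosθ − μsinθ).
sinθ + μcosθ = 0.4726 + 0.453×0.8813 = 0.8718; cosθ − μsinθ = 0.8813 − 0.453×0.4726 = 0.6672.
v² = 178 × 10.0 × 0.8718/0.6672 = 2326 m²/s², so v = 48.23 m/s.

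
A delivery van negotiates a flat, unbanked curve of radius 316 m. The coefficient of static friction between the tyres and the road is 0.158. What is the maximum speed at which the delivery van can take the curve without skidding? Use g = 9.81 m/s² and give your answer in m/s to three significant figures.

On a flat curve, static friction is the only horizontal force, so it must supply the full centripetal force: μ_s m g = m v²/r.
Mass cancels: v_max = √(μ_s g r) = √(0.158 × 9.81 × 316) = √489.8 = 22.13 m/s.

22.1 m/s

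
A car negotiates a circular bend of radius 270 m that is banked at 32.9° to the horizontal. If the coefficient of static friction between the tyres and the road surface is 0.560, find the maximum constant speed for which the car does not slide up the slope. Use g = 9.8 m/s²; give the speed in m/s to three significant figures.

At the maximum speed, friction acts down the slope at its limiting value f = μN. Radially (horizontal, toward centre): N sinθ + μN cosθ = mv²/r. Vertically: N cosθ − μN sinθ = mg.
Dividing: v² = r g (sinθ + μcosθ)/(cosθ − μsinθ).
sinθ + μcosθ = 0.5432 + 0.560×0.8396 = 1.013; cosθ − μsinθ = 0.8396 − 0.560×0.5432 = 0.5354.
v² = 270 × 9.8 × 1.013/0.5354 = 5008 m²/s², so v = 70.77 m/s.

70.8 m/s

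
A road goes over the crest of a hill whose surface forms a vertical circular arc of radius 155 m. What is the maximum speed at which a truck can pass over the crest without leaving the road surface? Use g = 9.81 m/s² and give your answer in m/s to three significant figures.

39.0 m/s

At the crest the centre of the circle is below the truck, so the net downward (centripetal) force is mg − N = mv²/r.
The truck leaves the road when N → 0, giving v_max = √(g r) = √(9.81 × 155) = 38.99 m/s.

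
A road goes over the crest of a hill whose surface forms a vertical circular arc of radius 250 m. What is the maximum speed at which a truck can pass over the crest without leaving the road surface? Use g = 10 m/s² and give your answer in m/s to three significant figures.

50.0 m/s

At the crest the centre of the circle is below the truck, so the net downward (centripetal) force is mg − N = mv²/r.
The truck leaves the road when N → 0, giving v_max = √(g r) = √(10.0 × 250) = 50.00 m/s.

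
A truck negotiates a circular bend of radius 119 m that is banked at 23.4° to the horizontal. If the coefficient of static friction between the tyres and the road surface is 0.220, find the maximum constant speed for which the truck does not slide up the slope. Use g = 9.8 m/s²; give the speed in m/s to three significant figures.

29.0 m/s

At the maximum speed, friction acts down the slope at its limiting value f = μN. Radially (horizontal, toward centre): N sinθ + μN cosθ = mv²/r. Vertically: N cosθ − μN sinθ = mg.
Dividing: v² = r g (sinθ + μcosθ)/(cosθ − μsinθ).
sinθ + μcosθ = 0.3971 + 0.220×0.9178 = 0.5991; cosθ − μsinθ = 0.9178 − 0.220×0.3971 = 0.8304.
v² = 119 × 9.8 × 0.5991/0.8304 = 841.3 m²/s², so v = 29.01 m/s.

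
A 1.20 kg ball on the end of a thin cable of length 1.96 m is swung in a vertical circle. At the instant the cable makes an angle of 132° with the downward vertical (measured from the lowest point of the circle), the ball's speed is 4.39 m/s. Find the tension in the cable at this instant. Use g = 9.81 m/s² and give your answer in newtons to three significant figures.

Take the radial direction toward the centre of the circle as positive. The component of the weight along the string toward the centre is −mg cos φ (φ measured from the bottom), so Newton's second law along the string gives T − mg cos φ = m v²/r.
cos 132° = -0.6691, so T = m(v²/r + g cos φ) = 1.20 × ((4.39)²/1.96 + 9.81 × -0.6691) = 1.20 × (9.833 + (-6.564)) = 1.20 × 3.269 = 3.922 N.

3.92 N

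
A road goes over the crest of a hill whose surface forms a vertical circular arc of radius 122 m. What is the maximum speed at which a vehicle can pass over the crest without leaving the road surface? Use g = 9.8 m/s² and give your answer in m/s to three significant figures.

34.6 m/s

At the crest the centre of the circle is below the vehicle, so the net downward (centripetal) force is mg − N = mv²/r.
The vehicle leaves the road when N → 0, giving v_max = √(g r) = √(9.8 × 122) = 34.58 m/s.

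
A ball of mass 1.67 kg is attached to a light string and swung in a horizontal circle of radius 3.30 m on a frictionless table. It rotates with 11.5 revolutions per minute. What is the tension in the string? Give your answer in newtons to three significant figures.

7.99 N

ω = 11.5 rev/min × 2π/60 = 1.204 rad/s, so v = ωr = 1.204 × 3.30 = 3.974 m/s.
The tension is the only horizontal force, so it supplies the full centripetal force: T = m v²/r = 1.67 × (3.974)²/3.30 = 1.67 × 15.79/3.30 = 7.993 N.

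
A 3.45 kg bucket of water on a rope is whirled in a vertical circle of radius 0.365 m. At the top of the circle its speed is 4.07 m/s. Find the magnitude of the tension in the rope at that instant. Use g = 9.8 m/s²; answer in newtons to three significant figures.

123 N

At the top, both T and the weight mg point inward (toward the centre), so T + mg = mv²/r.
T = m(v²/r − g) = 3.45 × ((4.07)²/0.365 − 9.8) = 3.45 × (45.38 − 9.8) = 3.45 × 35.58 = 122.8 N.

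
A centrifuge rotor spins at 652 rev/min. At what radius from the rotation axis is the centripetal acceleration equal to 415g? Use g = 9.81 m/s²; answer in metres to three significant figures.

0.873 m

ω = 652 rev/min × 2π/60 = 68.28 rad/s.
a_c = ω²r = 415g ⇒ r = 415 × 9.81 / (68.28)² = 4071/4662 = 0.8733 m.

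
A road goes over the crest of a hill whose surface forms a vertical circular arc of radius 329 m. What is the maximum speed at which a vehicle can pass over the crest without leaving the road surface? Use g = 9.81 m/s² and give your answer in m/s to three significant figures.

56.8 m/s

At the crest the centre of the circle is below the vehicle, so the net downward (centripetal) force is mg − N = mv²/r.
The vehicle leaves the road when N → 0, giving v_max = √(g r) = √(9.81 × 329) = 56.81 m/s.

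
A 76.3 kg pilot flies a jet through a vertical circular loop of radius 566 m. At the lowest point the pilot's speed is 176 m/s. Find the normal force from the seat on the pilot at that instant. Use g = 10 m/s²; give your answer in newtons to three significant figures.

At the lowest point, N points up (toward the centre) and the weight mg points down (away from the centre), so the net inward force is N − mg = mv²/r.
N = m(v²/r + g) = 76.3 × ((176)²/566 + 10.0) = 76.3 × (54.73 + 10.0) = 76.3 × 64.73 = 4939 N.

4940 N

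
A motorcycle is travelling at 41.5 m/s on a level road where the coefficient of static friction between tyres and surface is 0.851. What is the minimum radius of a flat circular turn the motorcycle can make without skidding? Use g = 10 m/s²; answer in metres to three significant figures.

At the limit, μ_s m g = m v²/r, so r_min = v²/(μ_s g) = (41.5)²/(0.851 × 10.0) = 1722/8.510 = 202.4 m.

202 m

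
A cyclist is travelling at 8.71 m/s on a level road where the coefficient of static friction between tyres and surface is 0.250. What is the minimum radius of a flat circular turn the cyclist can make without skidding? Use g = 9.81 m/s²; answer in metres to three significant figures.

At the limit, μ_s m g = m v²/r, so r_min = v²/(μ_s g) = (8.71)²/(0.250 × 9.81) = 75.86/2.452 = 30.93 m.

30.9 m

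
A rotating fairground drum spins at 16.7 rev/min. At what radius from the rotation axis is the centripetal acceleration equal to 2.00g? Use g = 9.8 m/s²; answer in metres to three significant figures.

6.41 m

ω = 16.7 rev/min × 2π/60 = 1.749 rad/s.
a_c = ω²r = 2.00g ⇒ r = 2.00 × 9.8 / (1.749)² = 19.60/3.058 = 6.409 m.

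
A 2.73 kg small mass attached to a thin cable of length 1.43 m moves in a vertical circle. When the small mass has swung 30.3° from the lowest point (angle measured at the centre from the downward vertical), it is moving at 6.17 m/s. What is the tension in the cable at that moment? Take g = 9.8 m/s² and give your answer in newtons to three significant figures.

Take the radial direction toward the centre of the circle as positive. The component of the weight along the string toward the centre is −mg cos φ (φ measured from the bottom), so Newton's second law along the string gives T − mg cos φ = m v²/r.
cos 30.3° = 0.8634, so T = m(v²/r + g cos φ) = 2.73 × ((6.17)²/1.43 + 9.8 × 0.8634) = 2.73 × (26.62 + (8.461)) = 2.73 × 35.08 = 95.78 N.

95.8 N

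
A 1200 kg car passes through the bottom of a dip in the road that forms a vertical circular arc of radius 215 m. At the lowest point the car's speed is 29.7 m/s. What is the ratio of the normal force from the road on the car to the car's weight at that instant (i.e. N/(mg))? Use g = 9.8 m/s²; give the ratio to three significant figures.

At the bottom, N − mg = mv²/r, so N = m(v²/r + g) and N/(mg) = v²/(rg) + 1 = (29.7)²/(215 × 9.8) + 1 = 0.4186 + 1 = 1.419.

1.42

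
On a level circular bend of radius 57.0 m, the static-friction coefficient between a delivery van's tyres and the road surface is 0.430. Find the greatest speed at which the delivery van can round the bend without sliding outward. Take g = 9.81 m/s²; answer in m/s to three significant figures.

15.5 m/s

Friction provides the centripetal force on a flat curve. At maximum speed it is at its limiting value: μ_s m g = m v²/r.
Mass cancels: v_max = √(μ_s g r) = √(0.430 × 9.81 × 57.0) = √240.4 = 15.51 m/s.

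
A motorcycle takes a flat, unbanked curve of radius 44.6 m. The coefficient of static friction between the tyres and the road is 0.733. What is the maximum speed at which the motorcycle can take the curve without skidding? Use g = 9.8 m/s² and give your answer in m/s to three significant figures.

17.9 m/s

Friction provides the centripetal force on a flat curve. At maximum speed it is at its limiting value: μ_s m g = m v²/r.
Mass cancels: v_max = √(μ_s g r) = √(0.733 × 9.8 × 44.6) = √320.4 = 17.90 m/s.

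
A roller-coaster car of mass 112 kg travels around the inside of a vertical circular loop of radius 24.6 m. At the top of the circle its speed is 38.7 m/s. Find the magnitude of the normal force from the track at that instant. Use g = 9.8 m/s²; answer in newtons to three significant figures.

5720 N

At the top, both N and the weight mg point inward (toward the centre), so N + mg = mv²/r.
N = m(v²/r − g) = 112 × ((38.7)²/24.6 − 9.8) = 112 × (60.88 − 9.8) = 112 × 51.08 = 5721 N.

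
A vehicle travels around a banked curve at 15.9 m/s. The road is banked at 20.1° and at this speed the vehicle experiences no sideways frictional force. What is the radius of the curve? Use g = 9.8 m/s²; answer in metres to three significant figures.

70.5 m

Frictionless banking: tanθ = v²/(rg), so r = v²/(g tanθ).
r = (15.9)²/(9.8 × tan 20.1°) = 252.8/(9.8 × 0.3659) = 252.8/3.586 = 70.49 m.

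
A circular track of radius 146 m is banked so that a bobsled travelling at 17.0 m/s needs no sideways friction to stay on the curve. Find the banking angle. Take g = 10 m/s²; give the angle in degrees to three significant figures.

11.2°

For a frictionless banked turn: horizontally N sinθ = mv²/r and vertically N cosθ = mg.
Dividing: tanθ = v²/(r g) = (17.0)²/(146 × 10.0) = 289.0/1460 = 0.1979.
θ = arctan(0.1979) = 11.20°.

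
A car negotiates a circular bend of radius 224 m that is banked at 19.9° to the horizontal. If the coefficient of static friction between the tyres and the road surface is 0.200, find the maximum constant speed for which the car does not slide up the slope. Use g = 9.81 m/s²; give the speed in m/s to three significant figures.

At the maximum speed, friction acts down the slope at its limiting value f = μN. Radially (horizontal, toward centre): N sinθ + μN cosθ = mv²/r. Vertically: N cosθ − μN sinθ = mg.
Dividing: v² = r g (sinθ + μcosθ)/(cosθ − μsinθ).
sinθ + μcosθ = 0.3404 + 0.200×0.9403 = 0.5284; cosθ − μsinθ = 0.9403 − 0.200×0.3404 = 0.8722.
v² = 224 × 9.81 × 0.5284/0.8722 = 1331 m²/s², so v = 36.49 m/s.

36.5 m/s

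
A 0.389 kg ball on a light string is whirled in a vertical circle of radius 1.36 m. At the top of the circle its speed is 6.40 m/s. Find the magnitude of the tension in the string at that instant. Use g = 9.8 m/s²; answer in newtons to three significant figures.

At the top, both T and the weight mg point inward (toward the centre), so T + mg = mv²/r.
T = m(v²/r − g) = 0.389 × ((6.40)²/1.36 − 9.8) = 0.389 × (30.12 − 9.8) = 0.389 × 20.32 = 7.904 N.

7.90 N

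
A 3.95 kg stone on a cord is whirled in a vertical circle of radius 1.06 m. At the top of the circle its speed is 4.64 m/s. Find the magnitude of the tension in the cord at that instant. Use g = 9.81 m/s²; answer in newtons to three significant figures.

41.5 N

At the top, both T and the weight mg point inward (toward the centre), so T + mg = mv²/r.
T = m(v²/r − g) = 3.95 × ((4.64)²/1.06 − 9.81) = 3.95 × (20.31 − 9.81) = 3.95 × 10.50 = 41.48 N.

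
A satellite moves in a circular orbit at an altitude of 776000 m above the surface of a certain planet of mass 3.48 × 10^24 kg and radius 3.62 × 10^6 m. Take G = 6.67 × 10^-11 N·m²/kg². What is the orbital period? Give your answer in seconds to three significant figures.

3800 s

r = R + h = 3.62 × 10^6 + 776000 = 4.396 × 10^6 m. Gravity provides the centripetal force: G M m / r² = m v² / r ⇒ v = √(GM/r) = 7266 m/s.
T = 2πr/v = 2π × 4.396 × 10^6 / 7266 = 3801 s.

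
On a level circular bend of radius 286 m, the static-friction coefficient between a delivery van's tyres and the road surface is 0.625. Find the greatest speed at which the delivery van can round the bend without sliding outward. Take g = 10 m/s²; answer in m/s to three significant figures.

42.3 m/s

The only inward force on a level bend is static friction, so at the limit f_s = μ_s N = μ_s m g = m v²/r.
Mass cancels: v_max = √(μ_s g r) = √(0.625 × 10.0 × 286) = √1788 = 42.28 m/s.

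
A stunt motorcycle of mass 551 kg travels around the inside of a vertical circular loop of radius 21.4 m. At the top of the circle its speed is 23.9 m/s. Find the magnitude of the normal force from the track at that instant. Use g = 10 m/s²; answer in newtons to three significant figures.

At the top, both N and the weight mg point inward (toward the centre), so N + mg = mv²/r.
N = m(v²/r − g) = 551 × ((23.9)²/21.4 − 10.0) = 551 × (26.69 − 10.0) = 551 × 16.69 = 9197 N.

9200 N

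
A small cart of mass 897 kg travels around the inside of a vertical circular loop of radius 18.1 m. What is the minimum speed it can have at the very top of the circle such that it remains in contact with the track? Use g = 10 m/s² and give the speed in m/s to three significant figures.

At the highest point the centre is directly below, so both the weight and N act inward: N + mg = mv²/r.
At minimum speed N → 0, so mg = mv_min²/r ⇒ v_min = √(g r) = √(10.0 × 18.1) = 13.45 m/s.

13.5 m/s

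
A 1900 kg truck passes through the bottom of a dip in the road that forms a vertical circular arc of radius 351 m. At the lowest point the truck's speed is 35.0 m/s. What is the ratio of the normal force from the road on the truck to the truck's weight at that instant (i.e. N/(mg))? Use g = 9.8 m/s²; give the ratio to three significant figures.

1.36

At the bottom, N − mg = mv²/r, so N = m(v²/r + g) and N/(mg) = v²/(rg) + 1 = (35.0)²/(351 × 9.8) + 1 = 0.3561 + 1 = 1.356.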